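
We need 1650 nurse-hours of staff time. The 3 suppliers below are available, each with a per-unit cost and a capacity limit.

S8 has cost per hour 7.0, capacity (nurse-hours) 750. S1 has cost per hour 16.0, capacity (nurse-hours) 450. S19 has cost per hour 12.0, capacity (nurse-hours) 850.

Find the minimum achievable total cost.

16250

Fill from the cheapest supplier first.
S8 (7.0): use full 750 → 900 nurse-hours to go.
S19 at 12.0: take all 850 nurse-hours → 50 still needed.
Take 50 from S1 at 16.0 to finish.
Cost = 750×7.0 + 850×12.0 + 50×16.0 = 16250.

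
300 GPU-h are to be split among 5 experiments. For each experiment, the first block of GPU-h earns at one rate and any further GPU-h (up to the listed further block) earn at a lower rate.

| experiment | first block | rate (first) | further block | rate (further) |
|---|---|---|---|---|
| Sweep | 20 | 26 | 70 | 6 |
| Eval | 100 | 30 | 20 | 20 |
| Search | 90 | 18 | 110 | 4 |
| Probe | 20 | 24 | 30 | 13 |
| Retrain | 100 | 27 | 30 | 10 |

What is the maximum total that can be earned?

7820

Rank every tier by rate: Eval/T1 30 > Retrain/T1 27 > Sweep/T1 26 > Probe/T1 24 > Eval/T2 20 > Search/T1 18 > Probe/T2 13 > Retrain/T2 10 > Sweep/T2 6 > Search/T2 4.
Fill Eval T1 block (100 at 30) — 200 left.
Fill Retrain T1 block (100 at 27) — 100 left.
Fill Sweep T1 block (20 at 26) — 80 left.
Fill Probe T1 block (20 at 24) — 60 left.
Fill Eval T2 block (20 at 20) — 40 left.
40 remain; put them into Search T1 at 18.
Total = 30×100 + 27×100 + 26×20 + 24×20 + 20×20 + 18×40 = 7820.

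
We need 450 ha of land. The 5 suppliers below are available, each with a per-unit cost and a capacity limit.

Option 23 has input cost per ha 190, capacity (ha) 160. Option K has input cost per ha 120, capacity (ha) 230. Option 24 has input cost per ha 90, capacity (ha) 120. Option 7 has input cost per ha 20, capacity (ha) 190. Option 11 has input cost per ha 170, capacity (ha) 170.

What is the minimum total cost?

31400

Fill from the cheapest supplier first.
Option 7 (20): use full 190 → 260 ha to go.
Option 24 (90): use full 120 → 140 ha to go.
Option K at 120: take 140 of its 230 → requirement met.
Option 11, Option 23: unused.
Cost = 190×20 + 120×90 + 140×120 = 31400.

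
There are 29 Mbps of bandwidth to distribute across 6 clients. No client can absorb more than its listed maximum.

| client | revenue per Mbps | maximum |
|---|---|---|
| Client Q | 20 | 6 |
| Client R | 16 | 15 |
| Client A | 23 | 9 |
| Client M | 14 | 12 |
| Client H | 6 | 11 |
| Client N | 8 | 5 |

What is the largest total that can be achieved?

551

Order the clients by revenue per Mbps: Client A 23 > Client Q 20 > Client R 16 > Client M 14 > Client N 8 > Client H 6.
Client A: +9 to 9 (cap) ; 20 left.
Client Q takes 6 to reach its cap of 6 ; 14 left.
Client R: +14 (room for 15) → 14. Pool exhausted.
Total = 20×6 + 16×14 + 23×9 = 551.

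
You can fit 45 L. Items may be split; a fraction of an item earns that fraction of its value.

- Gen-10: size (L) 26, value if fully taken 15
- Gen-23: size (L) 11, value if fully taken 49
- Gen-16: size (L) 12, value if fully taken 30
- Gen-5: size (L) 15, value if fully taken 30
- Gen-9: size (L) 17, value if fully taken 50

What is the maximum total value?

139

Sort by value density: Gen-23 49/11≈4.45, Gen-9 50/17≈2.94, Gen-16 30/12≈2.5, Gen-5 30/15≈2, Gen-10 15/26≈0.577.
Gen-23: take in full, 11 L for value 49 → 34 left.
Gen-9: take in full, 17 L for value 50 → 17 left.
Take all of Gen-16 (12 L, value 30) → 5 L left.
Fill the last 5 L with part of Gen-5: 5/15 of it earns 10.
Total value = 139.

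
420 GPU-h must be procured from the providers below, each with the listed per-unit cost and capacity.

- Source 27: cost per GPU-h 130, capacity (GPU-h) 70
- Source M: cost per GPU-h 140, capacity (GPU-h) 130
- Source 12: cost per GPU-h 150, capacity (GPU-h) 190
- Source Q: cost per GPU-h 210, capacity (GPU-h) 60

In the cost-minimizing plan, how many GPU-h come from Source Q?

30

Fill from the cheapest provider first.
Source 27 at 130: take all 70 GPU-h ; 350 still needed.
Source M at 140: take all 130 GPU-h ; 220 still needed.
Source 12 at 150: take all 190 GPU-h ; 30 still needed.
Source Q (210): take the remaining 30 ; done.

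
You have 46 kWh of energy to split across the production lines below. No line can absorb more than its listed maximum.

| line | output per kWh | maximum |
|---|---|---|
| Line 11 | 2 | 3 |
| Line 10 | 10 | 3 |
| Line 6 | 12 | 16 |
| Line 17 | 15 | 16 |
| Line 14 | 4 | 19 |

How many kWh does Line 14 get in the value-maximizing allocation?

11

Highest output per kWh first: Line 17 15 > Line 6 12 > Line 10 10 > Line 14 4 > Line 11 2.
Give Line 17 16 to hit its cap of 16 ; 30 left.
Line 6: +16 to 16 (cap) ; 14 left.
Line 10 takes 3 to reach its cap of 3 ; 11 left.
Line 14 has room for 19 but only 11 remain, so it gets 11.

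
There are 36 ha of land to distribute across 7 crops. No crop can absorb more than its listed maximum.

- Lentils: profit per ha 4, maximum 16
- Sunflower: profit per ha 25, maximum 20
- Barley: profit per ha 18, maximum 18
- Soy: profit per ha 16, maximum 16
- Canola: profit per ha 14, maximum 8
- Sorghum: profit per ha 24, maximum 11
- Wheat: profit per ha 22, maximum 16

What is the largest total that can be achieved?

Rank by profit per ha: Sunflower 25 > Sorghum 24 > Wheat 22 > Barley 18 > Soy 16 > Canola 14 > Lentils 4.
Sunflower: +20 to 20 (cap) → 16 left.
Sorghum: +11 to 11 (cap) → 5 left.
Wheat has room for 16 but only 5 remain, so it gets 5.
Total = 25×20 + 24×11 + 22×5 = 874.

874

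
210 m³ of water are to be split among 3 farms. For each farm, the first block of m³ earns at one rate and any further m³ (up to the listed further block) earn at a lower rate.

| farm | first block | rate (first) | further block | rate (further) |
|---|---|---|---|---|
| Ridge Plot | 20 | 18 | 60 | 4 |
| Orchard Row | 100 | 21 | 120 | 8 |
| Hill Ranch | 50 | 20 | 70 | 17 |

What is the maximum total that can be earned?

Order all 6 blocks by rate: Orchard Row/tier1 21 > Hill Ranch/tier1 20 > Ridge Plot/tier1 18 > Hill Ranch/tier2 17 > Orchard Row/tier2 8 > Ridge Plot/tier2 4.
Fill Orchard Row tier1 block (100 at 21) — 110 left.
Hill Ranch/tier1 (20): +50 — 60 left.
Fill Ridge Plot tier1 block (20 at 18) — 40 left.
Hill Ranch tier2 at 17: only 40 left, fill 40.
Total = 21×100 + 20×50 + 18×20 + 17×40 = 4140.

4140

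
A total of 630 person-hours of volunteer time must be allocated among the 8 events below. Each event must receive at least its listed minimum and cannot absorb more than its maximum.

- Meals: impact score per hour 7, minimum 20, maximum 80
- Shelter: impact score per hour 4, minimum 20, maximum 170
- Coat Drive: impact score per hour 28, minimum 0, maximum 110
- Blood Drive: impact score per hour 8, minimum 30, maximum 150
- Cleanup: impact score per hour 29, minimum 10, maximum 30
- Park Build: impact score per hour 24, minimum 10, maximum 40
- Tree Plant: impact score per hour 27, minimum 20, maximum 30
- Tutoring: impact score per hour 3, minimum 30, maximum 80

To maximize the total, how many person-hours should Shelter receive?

160

Meeting every minimum uses 20+20+0+30+10+10+20+30 = 140 person-hours, leaving 490.
Rank by impact score per hour: Cleanup 29 > Coat Drive 28 > Tree Plant 27 > Park Build 24 > Blood Drive 8 > Meals 7 > Shelter 4 > Tutoring 3.
Give Cleanup 20 more to hit its cap of 30 ; 470 left.
Coat Drive takes 110 more to reach its cap of 110 ; 360 left.
Tree Plant takes 10 more to reach its cap of 30 ; 350 left.
Give Park Build 30 more to hit its cap of 40 ; 320 left.
Give Blood Drive 120 more to hit its cap of 150 ; 200 left.
Meals takes 60 more to reach its cap of 80 ; 140 left.
Only 140 left; Shelter takes them to reach 160.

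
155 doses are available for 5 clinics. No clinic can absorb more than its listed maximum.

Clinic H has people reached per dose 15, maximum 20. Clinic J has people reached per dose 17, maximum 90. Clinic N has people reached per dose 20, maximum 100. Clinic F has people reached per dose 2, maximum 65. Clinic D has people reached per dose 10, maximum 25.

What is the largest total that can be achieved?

Highest people reached per dose first: Clinic N 20 > Clinic J 17 > Clinic H 15 > Clinic D 10 > Clinic F 2.
Give Clinic N 100 to hit its cap of 100 ; 55 left.
Clinic J has room for 90 but only 55 remain, so it gets 55.
Total = 17×55 + 20×100 = 2935.

2935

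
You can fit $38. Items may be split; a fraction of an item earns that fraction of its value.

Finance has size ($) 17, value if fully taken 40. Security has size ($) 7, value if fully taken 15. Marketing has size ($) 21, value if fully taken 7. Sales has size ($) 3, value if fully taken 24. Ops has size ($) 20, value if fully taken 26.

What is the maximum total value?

93.3

Best value per unit of size first: Sales 24/3≈8, Finance 40/17≈2.35, Security 15/7≈2.14, Ops 26/20≈1.3, Marketing 7/21≈0.333.
All 3 $ of Sales fit (value 24) → 35 remain.
Finance: take in full, 17 $ for value 40 → 18 left.
Security: take in full, 7 $ for value 15 → 11 left.
11 $ left: a 11/20 share of Ops gives 26×11/20 = 14.3.
Total value = 93.3.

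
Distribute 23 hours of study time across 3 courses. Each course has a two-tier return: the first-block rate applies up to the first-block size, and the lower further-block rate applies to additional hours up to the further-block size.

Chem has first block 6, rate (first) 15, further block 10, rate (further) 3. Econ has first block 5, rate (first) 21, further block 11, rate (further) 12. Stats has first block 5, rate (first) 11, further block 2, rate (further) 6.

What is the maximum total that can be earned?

Rank every tier by rate: Econ/tier1 21 > Chem/tier1 15 > Econ/tier2 12 > Stats/tier1 11 > Stats/tier2 6 > Chem/tier2 3.
Econ tier1 at 21: fill all 5 — 18 left.
Chem tier1 at 15: fill all 6 — 12 left.
Fill Econ tier2 block (11 at 12) — 1 left.
Stats tier1 at 11: only 1 left, fill 1.
Total = 21×5 + 15×6 + 12×11 + 11×1 = 338.

338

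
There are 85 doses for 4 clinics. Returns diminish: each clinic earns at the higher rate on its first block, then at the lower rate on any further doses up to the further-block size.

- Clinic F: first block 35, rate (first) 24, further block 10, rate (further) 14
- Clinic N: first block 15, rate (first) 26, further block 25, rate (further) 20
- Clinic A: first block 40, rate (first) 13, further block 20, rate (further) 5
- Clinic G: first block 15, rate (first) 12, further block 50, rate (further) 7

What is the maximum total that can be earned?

Order all 8 blocks by rate: Clinic N/tier1 26 > Clinic F/tier1 24 > Clinic N/tier2 20 > Clinic F/tier2 14 > Clinic A/tier1 13 > Clinic G/tier1 12 > Clinic G/tier2 7 > Clinic A/tier2 5.
Clinic N/tier1 (26): +15 → 70 left.
Clinic F tier1 at 24: fill all 35 → 35 left.
Fill Clinic N tier2 block (25 at 20) → 10 left.
Fill Clinic F tier2 block (10 at 14) → 0 left.
Total = 26×15 + 24×35 + 20×25 + 14×10 = 1870.

1870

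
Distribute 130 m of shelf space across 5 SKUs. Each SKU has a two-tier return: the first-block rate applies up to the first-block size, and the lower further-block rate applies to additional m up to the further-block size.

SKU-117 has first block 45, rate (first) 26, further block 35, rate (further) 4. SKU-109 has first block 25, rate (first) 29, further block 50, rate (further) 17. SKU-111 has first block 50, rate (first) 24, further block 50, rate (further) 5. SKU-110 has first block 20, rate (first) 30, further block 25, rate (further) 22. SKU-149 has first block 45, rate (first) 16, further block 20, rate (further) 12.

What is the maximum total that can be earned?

Treat each block as its own option and order by rate: SKU-110/tier1 30 > SKU-109/tier1 29 > SKU-117/tier1 26 > SKU-111/tier1 24 > SKU-110/tier2 22 > SKU-109/tier2 17 > SKU-149/tier1 16 > SKU-149/tier2 12 > SKU-111/tier2 5 > SKU-117/tier2 4.
Fill SKU-110 tier1 block (20 at 30) ; 110 left.
Fill SKU-109 tier1 block (25 at 29) ; 85 left.
SKU-117/tier1 (26): +45 ; 40 left.
40 remain; put them into SKU-111 tier1 at 24.
Total = 30×20 + 29×25 + 26×45 + 24×40 = 3455.

3455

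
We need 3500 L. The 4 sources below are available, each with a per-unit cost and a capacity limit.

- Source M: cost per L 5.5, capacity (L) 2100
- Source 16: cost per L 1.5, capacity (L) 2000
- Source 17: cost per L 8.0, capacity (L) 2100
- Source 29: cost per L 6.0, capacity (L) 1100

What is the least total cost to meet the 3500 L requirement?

Use sources in increasing cost order.
Source 16 at 1.5: take all 2000 L — 1500 still needed.
Source M at 5.5: take 1500 of its 2100 — requirement met.
Source 29, Source 17: unused.
Cost = 2000×1.5 + 1500×5.5 = 11250.

11250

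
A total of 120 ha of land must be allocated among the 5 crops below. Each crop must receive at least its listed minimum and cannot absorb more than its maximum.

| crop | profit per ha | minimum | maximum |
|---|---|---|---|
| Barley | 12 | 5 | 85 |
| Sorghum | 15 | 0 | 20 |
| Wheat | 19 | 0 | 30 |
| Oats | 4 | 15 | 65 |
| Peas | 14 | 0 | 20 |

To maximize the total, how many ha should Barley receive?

35

Meeting every minimum uses 5+0+0+15+0 = 20 ha, leaving 100.
Highest profit per ha first: Wheat 19 > Sorghum 15 > Peas 14 > Barley 12 > Oats 4.
Give Wheat 30 more to hit its cap of 30 ; 70 left.
Sorghum: +20 to 20 (cap) ; 50 left.
Give Peas 20 more to hit its cap of 20 ; 30 left.
Only 30 left; Barley takes them to reach 35.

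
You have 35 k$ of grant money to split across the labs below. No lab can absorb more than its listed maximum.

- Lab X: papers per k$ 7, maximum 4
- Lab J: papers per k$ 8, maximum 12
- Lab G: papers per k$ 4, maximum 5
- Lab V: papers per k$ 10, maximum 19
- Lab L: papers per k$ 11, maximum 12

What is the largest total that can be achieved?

354

Highest papers per k$ first: Lab L 11 > Lab V 10 > Lab J 8 > Lab X 7 > Lab G 4.
Give Lab L 12 to hit its cap of 12 — 23 left.
Lab V takes 19 to reach its cap of 19 — 4 left.
Only 4 left; Lab J takes them to reach 4.
Total = 8×4 + 10×19 + 11×12 = 354.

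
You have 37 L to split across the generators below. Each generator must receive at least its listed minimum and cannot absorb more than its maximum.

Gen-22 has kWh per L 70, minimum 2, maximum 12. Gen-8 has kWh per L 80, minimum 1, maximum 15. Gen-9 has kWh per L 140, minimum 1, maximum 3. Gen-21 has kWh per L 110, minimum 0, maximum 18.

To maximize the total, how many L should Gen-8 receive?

14

Meeting every minimum uses 2+1+1+0 = 4 L, leaving 33.
Order the generators by kWh per L: Gen-9 140 > Gen-21 110 > Gen-8 80 > Gen-22 70.
Give Gen-9 2 more to hit its cap of 3 → 31 left.
Give Gen-21 18 more to hit its cap of 18 → 13 left.
Gen-8 has room for 14 more but only 13 remain, so it gets 14.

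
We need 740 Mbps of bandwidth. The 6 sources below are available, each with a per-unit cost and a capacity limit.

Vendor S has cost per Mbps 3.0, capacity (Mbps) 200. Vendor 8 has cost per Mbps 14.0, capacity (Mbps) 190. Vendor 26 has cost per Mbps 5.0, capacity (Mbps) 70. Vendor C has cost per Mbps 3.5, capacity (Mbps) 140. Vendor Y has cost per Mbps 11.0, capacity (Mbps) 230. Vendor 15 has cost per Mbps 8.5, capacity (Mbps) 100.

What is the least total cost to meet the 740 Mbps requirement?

4820

Cheapest first:
Vendor S (3.0): use full 200 ; 540 Mbps to go.
Vendor C (3.5): use full 140 ; 400 Mbps to go.
Take 70 from Vendor 26 at 5.0 ; need 330 more.
Vendor 15 (8.5): use full 100 ; 230 Mbps to go.
Take 230 from Vendor Y at 11.0 ; need 0 more.
Vendor 8: unused.
Cost = 200×3.0 + 140×3.5 + 70×5.0 + 100×8.5 + 230×11.0 = 4820.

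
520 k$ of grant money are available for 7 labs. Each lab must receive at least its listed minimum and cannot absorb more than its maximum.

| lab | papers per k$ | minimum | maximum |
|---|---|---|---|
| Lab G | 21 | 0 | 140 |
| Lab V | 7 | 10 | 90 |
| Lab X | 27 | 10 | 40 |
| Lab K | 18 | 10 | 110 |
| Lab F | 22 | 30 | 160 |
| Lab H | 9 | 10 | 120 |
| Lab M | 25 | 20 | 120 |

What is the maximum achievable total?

Meeting every minimum uses 0+10+10+10+30+10+20 = 90 k$, leaving 430.
Order the labs by papers per k$: Lab X 27 > Lab M 25 > Lab F 22 > Lab G 21 > Lab K 18 > Lab H 9 > Lab V 7.
Lab X takes 30 more to reach its cap of 40 — 400 left.
Lab M takes 100 more to reach its cap of 120 — 300 left.
Give Lab F 130 more to hit its cap of 160 — 170 left.
Lab G: +140 to 140 (cap) — 30 left.
Lab K: +30 (room for 100) → 40. Pool exhausted.
Total = 21×140 + 7×10 + 27×40 + 18×40 + 22×160 + 9×10 + 25×120 = 11420.

11420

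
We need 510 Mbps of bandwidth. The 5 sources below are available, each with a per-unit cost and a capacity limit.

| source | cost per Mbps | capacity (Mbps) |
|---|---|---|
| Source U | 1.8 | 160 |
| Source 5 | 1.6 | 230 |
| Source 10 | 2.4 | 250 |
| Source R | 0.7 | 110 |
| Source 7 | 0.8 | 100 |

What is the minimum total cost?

651

Use sources in increasing cost order.
Take 110 from Source R at 0.7 — need 400 more.
Take 100 from Source 7 at 0.8 — need 300 more.
Source 5 at 1.6: take all 230 Mbps — 70 still needed.
Source U at 1.8: take 70 of its 160 — requirement met.
Source 10: unused.
Cost = 110×0.7 + 100×0.8 + 230×1.6 + 70×1.8 = 651.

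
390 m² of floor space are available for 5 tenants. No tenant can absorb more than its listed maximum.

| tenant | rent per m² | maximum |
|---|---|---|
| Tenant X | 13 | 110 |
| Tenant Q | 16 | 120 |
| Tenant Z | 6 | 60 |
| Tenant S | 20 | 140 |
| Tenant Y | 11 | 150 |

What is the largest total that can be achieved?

6370

Rank by rent per m²: Tenant S 20 > Tenant Q 16 > Tenant X 13 > Tenant Y 11 > Tenant Z 6.
Give Tenant S 140 to hit its cap of 140 → 250 left.
Tenant Q takes 120 to reach its cap of 120 → 130 left.
Give Tenant X 110 to hit its cap of 110 → 20 left.
Only 20 left; Tenant Y takes them to reach 20.
Total = 13×110 + 16×120 + 20×140 + 11×20 = 6370.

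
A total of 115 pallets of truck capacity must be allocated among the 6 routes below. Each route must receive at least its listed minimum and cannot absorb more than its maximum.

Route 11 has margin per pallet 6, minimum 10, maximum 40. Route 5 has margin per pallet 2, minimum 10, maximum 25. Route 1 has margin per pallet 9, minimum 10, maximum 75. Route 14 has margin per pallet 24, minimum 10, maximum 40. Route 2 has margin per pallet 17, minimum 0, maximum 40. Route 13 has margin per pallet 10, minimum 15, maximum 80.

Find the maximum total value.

1790

Meeting every minimum uses 10+10+10+10+0+15 = 55 pallets, leaving 60.
Rank by margin per pallet: Route 14 24 > Route 2 17 > Route 13 10 > Route 1 9 > Route 11 6 > Route 5 2.
Route 14 takes 30 more to reach its cap of 40 ; 30 left.
Only 30 left; Route 2 takes them to reach 30.
Total = 6×10 + 2×10 + 9×10 + 24×40 + 17×30 + 10×15 = 1790.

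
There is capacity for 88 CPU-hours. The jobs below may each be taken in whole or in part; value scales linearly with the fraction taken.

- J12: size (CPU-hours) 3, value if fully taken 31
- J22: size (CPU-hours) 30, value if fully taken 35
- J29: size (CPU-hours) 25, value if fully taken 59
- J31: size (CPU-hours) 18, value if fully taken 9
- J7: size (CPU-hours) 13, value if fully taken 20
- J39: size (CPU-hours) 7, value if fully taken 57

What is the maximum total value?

207

Sort by value density: J12 31/3≈10.3, J39 57/7≈8.14, J29 59/25≈2.36, J7 20/13≈1.54, J22 35/30≈1.17, J31 9/18≈0.5.
Take all of J12 (3 CPU-hours, value 31) → 85 CPU-hours left.
All 7 CPU-hours of J39 fit (value 57) → 78 remain.
All 25 CPU-hours of J29 fit (value 59) → 53 remain.
All 13 CPU-hours of J7 fit (value 20) → 40 remain.
All 30 CPU-hours of J22 fit (value 35) → 10 remain.
Only 10 CPU-hours remain; take 10/18 of J31 for value 9×10/18 = 5.
Total value = 207.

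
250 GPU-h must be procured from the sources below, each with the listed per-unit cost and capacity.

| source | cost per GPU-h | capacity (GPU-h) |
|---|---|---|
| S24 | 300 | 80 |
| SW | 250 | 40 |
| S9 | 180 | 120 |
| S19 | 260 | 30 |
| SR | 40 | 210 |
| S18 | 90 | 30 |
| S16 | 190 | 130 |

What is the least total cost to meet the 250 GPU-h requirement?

Use sources in increasing cost order.
SR at 40: take all 210 GPU-h — 40 still needed.
S18 (90): use full 30 — 10 GPU-h to go.
S9 (180): take the remaining 10 — done.
S16, SW, S19, S24: unused.
Cost = 210×40 + 30×90 + 10×180 = 12900.

12900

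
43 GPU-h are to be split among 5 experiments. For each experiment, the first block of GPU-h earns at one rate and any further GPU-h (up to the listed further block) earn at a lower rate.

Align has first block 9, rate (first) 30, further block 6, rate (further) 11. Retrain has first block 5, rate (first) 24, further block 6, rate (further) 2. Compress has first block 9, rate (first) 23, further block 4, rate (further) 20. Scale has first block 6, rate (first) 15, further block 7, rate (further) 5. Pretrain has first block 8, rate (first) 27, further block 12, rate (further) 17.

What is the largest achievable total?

Treat each block as its own option and order by rate: Align/T1 30 > Pretrain/T1 27 > Retrain/T1 24 > Compress/T1 23 > Compress/T2 20 > Pretrain/T2 17 > Scale/T1 15 > Align/T2 11 > Scale/T2 5 > Retrain/T2 2.
Fill Align T1 block (9 at 30) ; 34 left.
Pretrain T1 at 27: fill all 8 ; 26 left.
Retrain T1 at 24: fill all 5 ; 21 left.
Fill Compress T1 block (9 at 23) ; 12 left.
Fill Compress T2 block (4 at 20) ; 8 left.
Pretrain T2 at 17: only 8 left, fill 8.
Total = 30×9 + 27×8 + 24×5 + 23×9 + 20×4 + 17×8 = 1029.

1029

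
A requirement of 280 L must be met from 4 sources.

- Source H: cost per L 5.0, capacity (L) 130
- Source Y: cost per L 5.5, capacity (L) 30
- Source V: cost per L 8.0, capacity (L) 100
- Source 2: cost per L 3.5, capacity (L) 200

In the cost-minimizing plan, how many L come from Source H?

80

Use sources in increasing cost order.
Source 2 at 3.5: take all 200 L → 80 still needed.
Take 80 from Source H at 5.0 to finish.
Source Y, Source V: unused.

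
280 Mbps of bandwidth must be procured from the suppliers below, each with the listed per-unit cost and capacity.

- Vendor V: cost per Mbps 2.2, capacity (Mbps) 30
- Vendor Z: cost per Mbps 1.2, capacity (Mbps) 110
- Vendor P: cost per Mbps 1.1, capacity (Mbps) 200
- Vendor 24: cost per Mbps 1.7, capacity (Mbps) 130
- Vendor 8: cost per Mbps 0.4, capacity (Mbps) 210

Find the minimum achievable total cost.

Use suppliers in increasing cost order.
Take 210 from Vendor 8 at 0.4 ; need 70 more.
Vendor P (1.1): take the remaining 70 ; done.
Vendor Z, Vendor 24, Vendor V: unused.
Cost = 210×0.4 + 70×1.1 = 161.

161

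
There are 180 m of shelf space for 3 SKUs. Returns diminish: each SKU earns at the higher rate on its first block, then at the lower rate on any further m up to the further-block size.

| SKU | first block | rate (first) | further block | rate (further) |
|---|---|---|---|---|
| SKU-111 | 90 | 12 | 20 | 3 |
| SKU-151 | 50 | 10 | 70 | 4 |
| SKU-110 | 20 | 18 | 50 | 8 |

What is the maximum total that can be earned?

2100

Rank every tier by rate: SKU-110/T1 18 > SKU-111/T1 12 > SKU-151/T1 10 > SKU-110/T2 8 > SKU-151/T2 4 > SKU-111/T2 3.
SKU-110/T1 (18): +20 ; 160 left.
SKU-111/T1 (12): +90 ; 70 left.
Fill SKU-151 T1 block (50 at 10) ; 20 left.
SKU-110/T2: +20 of 50 at 8; pool empty.
Total = 18×20 + 12×90 + 10×50 + 8×20 = 2100.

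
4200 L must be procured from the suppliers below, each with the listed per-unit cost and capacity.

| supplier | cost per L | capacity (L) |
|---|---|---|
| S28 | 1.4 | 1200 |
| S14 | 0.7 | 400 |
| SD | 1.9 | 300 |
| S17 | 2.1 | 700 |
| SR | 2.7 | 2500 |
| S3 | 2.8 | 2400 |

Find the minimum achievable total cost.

Fill from the cheapest supplier first.
S14 (0.7): use full 400 ; 3800 L to go.
S28 at 1.4: take all 1200 L ; 2600 still needed.
SD (1.9): use full 300 ; 2300 L to go.
S17 at 2.1: take all 700 L ; 1600 still needed.
SR (2.7): take the remaining 1600 ; done.
S3: unused.
Cost = 400×0.7 + 1200×1.4 + 300×1.9 + 700×2.1 + 1600×2.7 = 8320.

8320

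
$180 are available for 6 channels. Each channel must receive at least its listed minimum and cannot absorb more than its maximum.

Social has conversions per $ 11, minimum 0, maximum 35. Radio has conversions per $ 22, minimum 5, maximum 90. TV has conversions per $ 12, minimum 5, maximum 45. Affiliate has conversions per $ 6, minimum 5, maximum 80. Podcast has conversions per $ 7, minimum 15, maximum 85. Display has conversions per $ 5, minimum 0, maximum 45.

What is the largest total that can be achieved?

Meeting every minimum uses 0+5+5+5+15+0 = 30 $, leaving 150.
Order the channels by conversions per $: Radio 22 > TV 12 > Social 11 > Podcast 7 > Affiliate 6 > Display 5.
Give Radio 85 more to hit its cap of 90 ; 65 left.
TV: +40 to 45 (cap) ; 25 left.
Social has room for 35 more but only 25 remain, so it gets 25.
Total = 11×25 + 22×90 + 12×45 + 6×5 + 7×15 = 2930.

2930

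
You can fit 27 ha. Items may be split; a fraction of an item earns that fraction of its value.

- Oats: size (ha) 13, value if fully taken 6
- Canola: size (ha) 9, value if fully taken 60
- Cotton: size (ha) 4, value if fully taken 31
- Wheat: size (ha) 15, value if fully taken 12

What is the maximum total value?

Rank by value-to-size ratio: Cotton 31/4≈7.75, Canola 60/9≈6.67, Wheat 12/15≈0.8, Oats 6/13≈0.462.
Cotton: take in full, 4 ha for value 31 ; 23 left.
Canola: take in full, 9 ha for value 60 ; 14 left.
Only 14 ha remain; take 14/15 of Wheat for value 12×14/15 = 11.2.
Total value = 102.2.

102.2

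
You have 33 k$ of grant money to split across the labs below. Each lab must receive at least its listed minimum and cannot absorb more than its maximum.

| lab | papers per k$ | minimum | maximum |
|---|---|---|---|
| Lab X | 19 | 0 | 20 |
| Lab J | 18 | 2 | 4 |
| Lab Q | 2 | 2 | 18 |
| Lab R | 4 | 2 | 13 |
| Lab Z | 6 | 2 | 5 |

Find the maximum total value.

494

Meeting every minimum uses 0+2+2+2+2 = 8 k$, leaving 25.
Highest papers per k$ first: Lab X 19 > Lab J 18 > Lab Z 6 > Lab R 4 > Lab Q 2.
Lab X takes 20 more to reach its cap of 20 — 5 left.
Lab J: +2 to 4 (cap) — 3 left.
Lab Z: +3 to 5 (cap) — 0 left.
Total = 19×20 + 18×4 + 2×2 + 4×2 + 6×5 = 494.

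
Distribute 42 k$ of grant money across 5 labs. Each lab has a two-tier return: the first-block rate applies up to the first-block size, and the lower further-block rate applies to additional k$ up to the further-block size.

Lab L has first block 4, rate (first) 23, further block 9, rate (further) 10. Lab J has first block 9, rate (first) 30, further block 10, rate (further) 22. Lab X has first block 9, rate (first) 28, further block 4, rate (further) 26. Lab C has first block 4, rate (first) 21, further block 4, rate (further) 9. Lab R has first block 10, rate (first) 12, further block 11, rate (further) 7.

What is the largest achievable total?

1046

Order all 10 blocks by rate: Lab J/tier1 30 > Lab X/tier1 28 > Lab X/tier2 26 > Lab L/tier1 23 > Lab J/tier2 22 > Lab C/tier1 21 > Lab R/tier1 12 > Lab L/tier2 10 > Lab C/tier2 9 > Lab R/tier2 7.
Lab J tier1 at 30: fill all 9 → 33 left.
Fill Lab X tier1 block (9 at 28) → 24 left.
Lab X tier2 at 26: fill all 4 → 20 left.
Fill Lab L tier1 block (4 at 23) → 16 left.
Lab J tier2 at 22: fill all 10 → 6 left.
Fill Lab C tier1 block (4 at 21) → 2 left.
Lab R/tier1: +2 of 10 at 12; pool empty.
Total = 30×9 + 28×9 + 26×4 + 23×4 + 22×10 + 21×4 + 12×2 = 1046.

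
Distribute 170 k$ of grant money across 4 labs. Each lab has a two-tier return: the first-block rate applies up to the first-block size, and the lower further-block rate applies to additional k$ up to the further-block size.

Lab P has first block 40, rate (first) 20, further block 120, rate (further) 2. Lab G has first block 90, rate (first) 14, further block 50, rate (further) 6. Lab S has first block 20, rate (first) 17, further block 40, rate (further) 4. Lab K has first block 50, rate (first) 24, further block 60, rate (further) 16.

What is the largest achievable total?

Rank every tier by rate: Lab K/tier1 24 > Lab P/tier1 20 > Lab S/tier1 17 > Lab K/tier2 16 > Lab G/tier1 14 > Lab G/tier2 6 > Lab S/tier2 4 > Lab P/tier2 2.
Lab K/tier1 (24): +50 ; 120 left.
Fill Lab P tier1 block (40 at 20) ; 80 left.
Lab S/tier1 (17): +20 ; 60 left.
Lab K tier2 at 16: fill all 60 ; 0 left.
Total = 24×50 + 20×40 + 17×20 + 16×60 = 3300.

3300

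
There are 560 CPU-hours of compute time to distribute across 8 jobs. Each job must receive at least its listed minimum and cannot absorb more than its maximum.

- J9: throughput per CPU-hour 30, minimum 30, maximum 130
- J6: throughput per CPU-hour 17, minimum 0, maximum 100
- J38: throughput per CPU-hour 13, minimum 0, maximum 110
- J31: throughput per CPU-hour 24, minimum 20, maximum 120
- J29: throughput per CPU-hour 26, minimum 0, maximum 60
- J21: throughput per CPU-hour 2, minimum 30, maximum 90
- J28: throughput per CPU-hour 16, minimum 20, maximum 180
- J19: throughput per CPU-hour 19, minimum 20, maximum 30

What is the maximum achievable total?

12110

Meeting every minimum uses 30+0+0+20+0+30+20+20 = 120 CPU-hours, leaving 440.
Highest throughput per CPU-hour first: J9 30 > J29 26 > J31 24 > J19 19 > J6 17 > J28 16 > J38 13 > J21 2.
Give J9 100 more to hit its cap of 130 — 340 left.
J29 takes 60 more to reach its cap of 60 — 280 left.
J31: +100 to 120 (cap) — 180 left.
Give J19 10 more to hit its cap of 30 — 170 left.
Give J6 100 more to hit its cap of 100 — 70 left.
J28 has room for 160 more but only 70 remain, so it gets 90.
Total = 30×130 + 17×100 + 24×120 + 26×60 + 2×30 + 16×90 + 19×30 = 12110.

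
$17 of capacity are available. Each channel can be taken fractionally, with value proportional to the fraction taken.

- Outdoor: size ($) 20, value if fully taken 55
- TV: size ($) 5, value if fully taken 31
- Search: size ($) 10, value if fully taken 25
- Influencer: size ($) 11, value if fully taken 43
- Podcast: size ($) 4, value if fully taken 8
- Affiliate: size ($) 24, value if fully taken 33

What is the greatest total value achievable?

76.75

Rank by value-to-size ratio: TV 31/5≈6.2, Influencer 43/11≈3.91, Outdoor 55/20≈2.75, Search 25/10≈2.5, Podcast 8/4≈2, Affiliate 33/24≈1.38.
TV: take in full, 5 $ for value 31 → 12 left.
All 11 $ of Influencer fit (value 43) → 1 remain.
Only 1 $ remain; take 1/20 of Outdoor for value 55×1/20 = 2.75.
Total value = 76.75.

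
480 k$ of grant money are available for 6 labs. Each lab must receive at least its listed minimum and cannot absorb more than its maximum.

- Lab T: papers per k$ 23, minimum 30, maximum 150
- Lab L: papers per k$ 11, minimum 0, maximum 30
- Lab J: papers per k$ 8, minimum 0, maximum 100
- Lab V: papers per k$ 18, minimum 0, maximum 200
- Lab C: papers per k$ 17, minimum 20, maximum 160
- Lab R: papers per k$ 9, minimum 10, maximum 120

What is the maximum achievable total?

Meeting every minimum uses 30+0+0+0+20+10 = 60 k$, leaving 420.
Rank by papers per k$: Lab T 23 > Lab V 18 > Lab C 17 > Lab L 11 > Lab R 9 > Lab J 8.
Give Lab T 120 more to hit its cap of 150 → 300 left.
Give Lab V 200 more to hit its cap of 200 → 100 left.
Lab C has room for 140 more but only 100 remain, so it gets 120.
Total = 23×150 + 18×200 + 17×120 + 9×10 = 9180.

9180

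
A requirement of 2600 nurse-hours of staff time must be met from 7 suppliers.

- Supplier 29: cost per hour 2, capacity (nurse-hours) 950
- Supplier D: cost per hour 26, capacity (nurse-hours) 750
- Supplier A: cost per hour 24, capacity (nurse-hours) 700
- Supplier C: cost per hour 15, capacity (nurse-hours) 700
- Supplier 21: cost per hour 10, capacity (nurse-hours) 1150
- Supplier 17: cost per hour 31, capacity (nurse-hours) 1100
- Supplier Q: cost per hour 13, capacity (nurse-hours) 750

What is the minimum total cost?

19900

Fill from the cheapest supplier first.
Take 950 from Supplier 29 at 2 ; need 1650 more.
Supplier 21 (10): use full 1150 ; 500 nurse-hours to go.
Take 500 from Supplier Q at 13 to finish.
Supplier C, Supplier A, Supplier D, Supplier 17: unused.
Cost = 950×2 + 1150×10 + 500×13 = 19900.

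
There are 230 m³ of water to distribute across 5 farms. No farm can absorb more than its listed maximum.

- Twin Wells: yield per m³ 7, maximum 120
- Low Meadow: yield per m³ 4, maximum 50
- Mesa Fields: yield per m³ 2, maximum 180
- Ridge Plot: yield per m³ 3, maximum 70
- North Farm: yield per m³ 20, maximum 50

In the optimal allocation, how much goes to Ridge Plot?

10

Highest yield per m³ first: North Farm 20 > Twin Wells 7 > Low Meadow 4 > Ridge Plot 3 > Mesa Fields 2.
North Farm: +50 to 50 (cap) → 180 left.
Twin Wells: +120 to 120 (cap) → 60 left.
Low Meadow takes 50 to reach its cap of 50 → 10 left.
Only 10 left; Ridge Plot takes them to reach 10.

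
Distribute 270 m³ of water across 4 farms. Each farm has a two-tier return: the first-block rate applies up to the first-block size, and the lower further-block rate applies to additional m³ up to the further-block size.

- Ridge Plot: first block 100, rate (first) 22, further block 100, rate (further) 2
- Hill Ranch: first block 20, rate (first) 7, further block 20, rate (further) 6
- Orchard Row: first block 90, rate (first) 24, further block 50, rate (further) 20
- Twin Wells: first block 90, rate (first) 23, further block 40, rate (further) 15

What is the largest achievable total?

Rank every tier by rate: Orchard Row/first 24 > Twin Wells/first 23 > Ridge Plot/first 22 > Orchard Row/second 20 > Twin Wells/second 15 > Hill Ranch/first 7 > Hill Ranch/second 6 > Ridge Plot/second 2.
Fill Orchard Row first block (90 at 24) ; 180 left.
Twin Wells first at 23: fill all 90 ; 90 left.
90 remain; put them into Ridge Plot first at 22.
Total = 24×90 + 23×90 + 22×90 = 6210.

6210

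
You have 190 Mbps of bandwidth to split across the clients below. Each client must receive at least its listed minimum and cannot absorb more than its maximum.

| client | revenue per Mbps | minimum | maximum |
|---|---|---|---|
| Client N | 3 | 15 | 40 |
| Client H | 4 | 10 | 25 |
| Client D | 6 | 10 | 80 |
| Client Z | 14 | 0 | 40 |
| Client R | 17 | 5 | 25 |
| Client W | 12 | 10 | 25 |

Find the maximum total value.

1820

Meeting every minimum uses 15+10+10+0+5+10 = 50 Mbps, leaving 140.
Highest revenue per Mbps first: Client R 17 > Client Z 14 > Client W 12 > Client D 6 > Client H 4 > Client N 3.
Client R: +20 to 25 (cap) — 120 left.
Client Z: +40 to 40 (cap) — 80 left.
Client W: +15 to 25 (cap) — 65 left.
Only 65 left; Client D takes them to reach 75.
Total = 3×15 + 4×10 + 6×75 + 14×40 + 17×25 + 12×25 = 1820.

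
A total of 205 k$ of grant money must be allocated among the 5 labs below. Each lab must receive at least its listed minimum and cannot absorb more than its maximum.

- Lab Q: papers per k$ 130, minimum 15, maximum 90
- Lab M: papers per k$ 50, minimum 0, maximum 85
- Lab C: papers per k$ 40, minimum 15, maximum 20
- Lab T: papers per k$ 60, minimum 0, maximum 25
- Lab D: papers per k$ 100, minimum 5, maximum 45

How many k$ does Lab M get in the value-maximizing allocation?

Meeting every minimum uses 15+0+15+0+5 = 35 k$, leaving 170.
Rank by papers per k$: Lab Q 130 > Lab D 100 > Lab T 60 > Lab M 50 > Lab C 40.
Lab Q takes 75 more to reach its cap of 90 — 95 left.
Lab D: +40 to 45 (cap) — 55 left.
Lab T: +25 to 25 (cap) — 30 left.
Lab M: +30 (room for 85) → 30. Pool exhausted.

30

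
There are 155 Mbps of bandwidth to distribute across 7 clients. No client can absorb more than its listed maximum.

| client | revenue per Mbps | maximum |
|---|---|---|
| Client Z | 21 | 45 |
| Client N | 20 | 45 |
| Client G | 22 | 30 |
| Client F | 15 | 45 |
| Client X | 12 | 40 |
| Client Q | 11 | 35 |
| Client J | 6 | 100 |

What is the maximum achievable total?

Order the clients by revenue per Mbps: Client G 22 > Client Z 21 > Client N 20 > Client F 15 > Client X 12 > Client Q 11 > Client J 6.
Client G: +30 to 30 (cap) — 125 left.
Client Z: +45 to 45 (cap) — 80 left.
Client N takes 45 to reach its cap of 45 — 35 left.
Only 35 left; Client F takes them to reach 35.
Total = 21×45 + 20×45 + 22×30 + 15×35 = 3030.

3030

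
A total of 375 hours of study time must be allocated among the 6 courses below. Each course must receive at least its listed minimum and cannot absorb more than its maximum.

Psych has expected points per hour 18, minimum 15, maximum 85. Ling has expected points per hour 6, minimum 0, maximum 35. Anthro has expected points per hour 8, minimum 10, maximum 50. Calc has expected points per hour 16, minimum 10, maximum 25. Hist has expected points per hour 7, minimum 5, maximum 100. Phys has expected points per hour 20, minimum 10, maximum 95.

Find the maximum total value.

5050

Meeting every minimum uses 15+0+10+10+5+10 = 50 hours, leaving 325.
Highest expected points per hour first: Phys 20 > Psych 18 > Calc 16 > Anthro 8 > Hist 7 > Ling 6.
Phys: +85 to 95 (cap) — 240 left.
Give Psych 70 more to hit its cap of 85 — 170 left.
Give Calc 15 more to hit its cap of 25 — 155 left.
Anthro: +40 to 50 (cap) — 115 left.
Give Hist 95 more to hit its cap of 100 — 20 left.
Ling: +20 (room for 35) → 20. Pool exhausted.
Total = 18×85 + 6×20 + 8×50 + 16×25 + 7×100 + 20×95 = 5050.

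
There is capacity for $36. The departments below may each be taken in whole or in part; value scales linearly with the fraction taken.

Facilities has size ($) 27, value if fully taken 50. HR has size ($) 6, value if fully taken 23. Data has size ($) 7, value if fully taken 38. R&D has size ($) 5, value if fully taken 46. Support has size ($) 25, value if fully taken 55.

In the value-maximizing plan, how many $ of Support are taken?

Rank by value-to-size ratio: R&D 46/5≈9.2, Data 38/7≈5.43, HR 23/6≈3.83, Support 55/25≈2.2, Facilities 50/27≈1.85.
R&D: take in full, 5 $ for value 46 → 31 left.
Data: take in full, 7 $ for value 38 → 24 left.
All 6 $ of HR fit (value 23) → 18 remain.
Fill the last 18 $ with part of Support: 18/25 of it earns 39.6.

18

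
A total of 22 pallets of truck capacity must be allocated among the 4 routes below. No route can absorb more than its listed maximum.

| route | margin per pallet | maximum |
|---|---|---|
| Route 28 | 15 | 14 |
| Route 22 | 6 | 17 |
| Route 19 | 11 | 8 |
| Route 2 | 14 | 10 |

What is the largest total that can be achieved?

322

Rank by margin per pallet: Route 28 15 > Route 2 14 > Route 19 11 > Route 22 6.
Give Route 28 14 to hit its cap of 14 — 8 left.
Route 2: +8 (room for 10) → 8. Pool exhausted.
Total = 15×14 + 14×8 = 322.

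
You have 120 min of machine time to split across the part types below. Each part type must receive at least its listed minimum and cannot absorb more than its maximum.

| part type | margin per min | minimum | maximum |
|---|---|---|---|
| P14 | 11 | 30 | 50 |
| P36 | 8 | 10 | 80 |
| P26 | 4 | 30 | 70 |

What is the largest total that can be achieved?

990

Meeting every minimum uses 30+10+30 = 70 min, leaving 50.
Highest margin per min first: P14 11 > P36 8 > P26 4.
Give P14 20 more to hit its cap of 50 ; 30 left.
P36 has room for 70 more but only 30 remain, so it gets 40.
Total = 11×50 + 8×40 + 4×30 = 990.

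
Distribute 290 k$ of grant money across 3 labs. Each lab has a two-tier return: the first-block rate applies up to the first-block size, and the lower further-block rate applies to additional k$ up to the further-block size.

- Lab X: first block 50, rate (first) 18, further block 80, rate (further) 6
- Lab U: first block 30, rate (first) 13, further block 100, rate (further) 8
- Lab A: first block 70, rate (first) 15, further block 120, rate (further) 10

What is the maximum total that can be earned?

Order all 6 blocks by rate: Lab X/tier1 18 > Lab A/tier1 15 > Lab U/tier1 13 > Lab A/tier2 10 > Lab U/tier2 8 > Lab X/tier2 6.
Fill Lab X tier1 block (50 at 18) → 240 left.
Fill Lab A tier1 block (70 at 15) → 170 left.
Lab U tier1 at 13: fill all 30 → 140 left.
Lab A/tier2 (10): +120 → 20 left.
Lab U tier2 at 8: only 20 left, fill 20.
Total = 18×50 + 15×70 + 13×30 + 10×120 + 8×20 = 3700.

3700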